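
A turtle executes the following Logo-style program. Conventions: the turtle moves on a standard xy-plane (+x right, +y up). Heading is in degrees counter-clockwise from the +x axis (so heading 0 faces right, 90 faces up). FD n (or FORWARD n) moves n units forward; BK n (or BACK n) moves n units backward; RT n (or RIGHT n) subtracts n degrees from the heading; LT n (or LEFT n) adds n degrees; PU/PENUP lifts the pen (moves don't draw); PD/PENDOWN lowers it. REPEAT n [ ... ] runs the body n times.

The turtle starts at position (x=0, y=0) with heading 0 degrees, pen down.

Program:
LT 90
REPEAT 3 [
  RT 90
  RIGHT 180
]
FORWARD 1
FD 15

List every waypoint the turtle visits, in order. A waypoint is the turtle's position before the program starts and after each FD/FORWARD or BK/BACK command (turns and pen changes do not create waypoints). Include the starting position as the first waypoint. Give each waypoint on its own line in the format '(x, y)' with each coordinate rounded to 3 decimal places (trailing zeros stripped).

Executing turtle program step by step:
Start: pos=(0,0), heading=0, pen down
LT 90: heading 0 -> 90
REPEAT 3 [
  -- iteration 1/3 --
  RT 90: heading 90 -> 0
  RT 180: heading 0 -> 180
  -- iteration 2/3 --
  RT 90: heading 180 -> 90
  RT 180: heading 90 -> 270
  -- iteration 3/3 --
  RT 90: heading 270 -> 180
  RT 180: heading 180 -> 0
]
FD 1: (0,0) -> (1,0) [heading=0, draw]
FD 15: (1,0) -> (16,0) [heading=0, draw]
Final: pos=(16,0), heading=0, 2 segment(s) drawn
Waypoints (3 total):
(0, 0)
(1, 0)
(16, 0)

Answer: (0, 0)
(1, 0)
(16, 0)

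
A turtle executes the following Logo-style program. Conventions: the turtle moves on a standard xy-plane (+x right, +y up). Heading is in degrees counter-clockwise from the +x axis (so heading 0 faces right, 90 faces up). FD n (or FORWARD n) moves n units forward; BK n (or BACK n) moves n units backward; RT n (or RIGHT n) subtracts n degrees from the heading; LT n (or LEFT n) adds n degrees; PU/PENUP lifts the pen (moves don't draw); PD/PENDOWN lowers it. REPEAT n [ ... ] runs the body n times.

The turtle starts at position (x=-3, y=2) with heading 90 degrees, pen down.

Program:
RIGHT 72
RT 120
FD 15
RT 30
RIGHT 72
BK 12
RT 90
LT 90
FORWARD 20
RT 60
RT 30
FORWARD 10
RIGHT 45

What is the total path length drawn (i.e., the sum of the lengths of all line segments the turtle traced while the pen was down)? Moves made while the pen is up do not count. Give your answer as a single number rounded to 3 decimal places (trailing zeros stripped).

Answer: 57

Derivation:
Executing turtle program step by step:
Start: pos=(-3,2), heading=90, pen down
RT 72: heading 90 -> 18
RT 120: heading 18 -> 258
FD 15: (-3,2) -> (-6.119,-12.672) [heading=258, draw]
RT 30: heading 258 -> 228
RT 72: heading 228 -> 156
BK 12: (-6.119,-12.672) -> (4.844,-17.553) [heading=156, draw]
RT 90: heading 156 -> 66
LT 90: heading 66 -> 156
FD 20: (4.844,-17.553) -> (-13.427,-9.418) [heading=156, draw]
RT 60: heading 156 -> 96
RT 30: heading 96 -> 66
FD 10: (-13.427,-9.418) -> (-9.36,-0.283) [heading=66, draw]
RT 45: heading 66 -> 21
Final: pos=(-9.36,-0.283), heading=21, 4 segment(s) drawn

Segment lengths:
  seg 1: (-3,2) -> (-6.119,-12.672), length = 15
  seg 2: (-6.119,-12.672) -> (4.844,-17.553), length = 12
  seg 3: (4.844,-17.553) -> (-13.427,-9.418), length = 20
  seg 4: (-13.427,-9.418) -> (-9.36,-0.283), length = 10
Total = 57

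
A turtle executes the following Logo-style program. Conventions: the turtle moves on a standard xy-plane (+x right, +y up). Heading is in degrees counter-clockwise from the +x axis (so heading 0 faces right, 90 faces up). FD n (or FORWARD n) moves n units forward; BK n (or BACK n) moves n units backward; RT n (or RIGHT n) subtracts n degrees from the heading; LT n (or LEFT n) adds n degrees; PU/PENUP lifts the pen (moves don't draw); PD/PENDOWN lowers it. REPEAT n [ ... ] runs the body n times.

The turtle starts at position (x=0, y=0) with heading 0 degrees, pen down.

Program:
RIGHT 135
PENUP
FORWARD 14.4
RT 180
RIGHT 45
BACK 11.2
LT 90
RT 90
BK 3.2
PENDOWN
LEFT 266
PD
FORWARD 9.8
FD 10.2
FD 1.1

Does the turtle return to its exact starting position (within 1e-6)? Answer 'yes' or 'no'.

Answer: no

Derivation:
Executing turtle program step by step:
Start: pos=(0,0), heading=0, pen down
RT 135: heading 0 -> 225
PU: pen up
FD 14.4: (0,0) -> (-10.182,-10.182) [heading=225, move]
RT 180: heading 225 -> 45
RT 45: heading 45 -> 0
BK 11.2: (-10.182,-10.182) -> (-21.382,-10.182) [heading=0, move]
LT 90: heading 0 -> 90
RT 90: heading 90 -> 0
BK 3.2: (-21.382,-10.182) -> (-24.582,-10.182) [heading=0, move]
PD: pen down
LT 266: heading 0 -> 266
PD: pen down
FD 9.8: (-24.582,-10.182) -> (-25.266,-19.958) [heading=266, draw]
FD 10.2: (-25.266,-19.958) -> (-25.977,-30.134) [heading=266, draw]
FD 1.1: (-25.977,-30.134) -> (-26.054,-31.231) [heading=266, draw]
Final: pos=(-26.054,-31.231), heading=266, 3 segment(s) drawn

Start position: (0, 0)
Final position: (-26.054, -31.231)
Distance = 40.672; >= 1e-6 -> NOT closed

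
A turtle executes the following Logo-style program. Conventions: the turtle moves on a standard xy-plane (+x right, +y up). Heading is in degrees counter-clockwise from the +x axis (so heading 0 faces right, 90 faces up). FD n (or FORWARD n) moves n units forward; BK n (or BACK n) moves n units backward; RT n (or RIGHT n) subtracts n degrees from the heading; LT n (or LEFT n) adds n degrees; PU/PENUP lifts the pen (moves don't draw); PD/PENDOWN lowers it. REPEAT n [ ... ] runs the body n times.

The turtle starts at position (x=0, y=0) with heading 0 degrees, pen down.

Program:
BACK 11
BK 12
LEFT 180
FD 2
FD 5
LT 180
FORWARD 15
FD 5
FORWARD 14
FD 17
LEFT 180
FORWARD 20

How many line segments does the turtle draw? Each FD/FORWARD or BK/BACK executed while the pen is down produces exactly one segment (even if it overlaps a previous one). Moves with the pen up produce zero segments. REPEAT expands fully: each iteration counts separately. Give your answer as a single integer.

Answer: 9

Derivation:
Executing turtle program step by step:
Start: pos=(0,0), heading=0, pen down
BK 11: (0,0) -> (-11,0) [heading=0, draw]
BK 12: (-11,0) -> (-23,0) [heading=0, draw]
LT 180: heading 0 -> 180
FD 2: (-23,0) -> (-25,0) [heading=180, draw]
FD 5: (-25,0) -> (-30,0) [heading=180, draw]
LT 180: heading 180 -> 0
FD 15: (-30,0) -> (-15,0) [heading=0, draw]
FD 5: (-15,0) -> (-10,0) [heading=0, draw]
FD 14: (-10,0) -> (4,0) [heading=0, draw]
FD 17: (4,0) -> (21,0) [heading=0, draw]
LT 180: heading 0 -> 180
FD 20: (21,0) -> (1,0) [heading=180, draw]
Final: pos=(1,0), heading=180, 9 segment(s) drawn
Segments drawn: 9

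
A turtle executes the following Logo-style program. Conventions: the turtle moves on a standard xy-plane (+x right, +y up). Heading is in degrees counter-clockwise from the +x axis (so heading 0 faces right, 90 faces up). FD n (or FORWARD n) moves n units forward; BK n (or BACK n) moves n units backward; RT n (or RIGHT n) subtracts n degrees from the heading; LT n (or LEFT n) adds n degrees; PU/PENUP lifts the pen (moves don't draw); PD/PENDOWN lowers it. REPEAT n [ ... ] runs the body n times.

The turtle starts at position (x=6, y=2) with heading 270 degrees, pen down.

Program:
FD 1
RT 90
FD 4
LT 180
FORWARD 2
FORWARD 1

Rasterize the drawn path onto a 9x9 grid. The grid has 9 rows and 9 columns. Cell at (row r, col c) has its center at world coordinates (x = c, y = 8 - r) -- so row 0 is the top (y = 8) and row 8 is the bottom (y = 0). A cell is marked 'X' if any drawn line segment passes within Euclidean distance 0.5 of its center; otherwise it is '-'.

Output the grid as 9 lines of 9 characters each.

Segment 0: (6,2) -> (6,1)
Segment 1: (6,1) -> (2,1)
Segment 2: (2,1) -> (4,1)
Segment 3: (4,1) -> (5,1)

Answer: ---------
---------
---------
---------
---------
---------
------X--
--XXXXX--
---------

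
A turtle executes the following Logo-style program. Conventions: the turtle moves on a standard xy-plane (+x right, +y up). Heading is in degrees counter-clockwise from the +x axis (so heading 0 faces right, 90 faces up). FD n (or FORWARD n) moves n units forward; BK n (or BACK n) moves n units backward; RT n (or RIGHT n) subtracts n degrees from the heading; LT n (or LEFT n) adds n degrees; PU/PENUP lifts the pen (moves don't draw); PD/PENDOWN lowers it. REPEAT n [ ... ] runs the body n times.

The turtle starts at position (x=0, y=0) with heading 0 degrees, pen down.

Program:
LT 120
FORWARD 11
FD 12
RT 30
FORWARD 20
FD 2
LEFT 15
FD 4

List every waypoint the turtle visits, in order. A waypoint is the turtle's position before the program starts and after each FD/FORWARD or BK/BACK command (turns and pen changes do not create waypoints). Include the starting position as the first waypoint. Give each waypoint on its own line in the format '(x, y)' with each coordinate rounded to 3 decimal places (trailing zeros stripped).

Executing turtle program step by step:
Start: pos=(0,0), heading=0, pen down
LT 120: heading 0 -> 120
FD 11: (0,0) -> (-5.5,9.526) [heading=120, draw]
FD 12: (-5.5,9.526) -> (-11.5,19.919) [heading=120, draw]
RT 30: heading 120 -> 90
FD 20: (-11.5,19.919) -> (-11.5,39.919) [heading=90, draw]
FD 2: (-11.5,39.919) -> (-11.5,41.919) [heading=90, draw]
LT 15: heading 90 -> 105
FD 4: (-11.5,41.919) -> (-12.535,45.782) [heading=105, draw]
Final: pos=(-12.535,45.782), heading=105, 5 segment(s) drawn
Waypoints (6 total):
(0, 0)
(-5.5, 9.526)
(-11.5, 19.919)
(-11.5, 39.919)
(-11.5, 41.919)
(-12.535, 45.782)

Answer: (0, 0)
(-5.5, 9.526)
(-11.5, 19.919)
(-11.5, 39.919)
(-11.5, 41.919)
(-12.535, 45.782)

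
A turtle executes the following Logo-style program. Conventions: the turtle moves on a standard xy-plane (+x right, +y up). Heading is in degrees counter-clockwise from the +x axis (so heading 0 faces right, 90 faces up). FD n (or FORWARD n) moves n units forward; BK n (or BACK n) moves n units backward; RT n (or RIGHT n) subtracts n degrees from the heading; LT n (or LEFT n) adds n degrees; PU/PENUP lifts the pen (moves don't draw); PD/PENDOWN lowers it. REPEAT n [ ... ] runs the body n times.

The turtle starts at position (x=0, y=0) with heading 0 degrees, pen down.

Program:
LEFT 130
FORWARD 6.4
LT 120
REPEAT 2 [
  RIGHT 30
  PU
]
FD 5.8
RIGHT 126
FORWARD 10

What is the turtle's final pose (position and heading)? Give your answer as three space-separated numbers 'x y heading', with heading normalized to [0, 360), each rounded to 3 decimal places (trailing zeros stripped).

Executing turtle program step by step:
Start: pos=(0,0), heading=0, pen down
LT 130: heading 0 -> 130
FD 6.4: (0,0) -> (-4.114,4.903) [heading=130, draw]
LT 120: heading 130 -> 250
REPEAT 2 [
  -- iteration 1/2 --
  RT 30: heading 250 -> 220
  PU: pen up
  -- iteration 2/2 --
  RT 30: heading 220 -> 190
  PU: pen up
]
FD 5.8: (-4.114,4.903) -> (-9.826,3.896) [heading=190, move]
RT 126: heading 190 -> 64
FD 10: (-9.826,3.896) -> (-5.442,12.883) [heading=64, move]
Final: pos=(-5.442,12.883), heading=64, 1 segment(s) drawn

Answer: -5.442 12.883 64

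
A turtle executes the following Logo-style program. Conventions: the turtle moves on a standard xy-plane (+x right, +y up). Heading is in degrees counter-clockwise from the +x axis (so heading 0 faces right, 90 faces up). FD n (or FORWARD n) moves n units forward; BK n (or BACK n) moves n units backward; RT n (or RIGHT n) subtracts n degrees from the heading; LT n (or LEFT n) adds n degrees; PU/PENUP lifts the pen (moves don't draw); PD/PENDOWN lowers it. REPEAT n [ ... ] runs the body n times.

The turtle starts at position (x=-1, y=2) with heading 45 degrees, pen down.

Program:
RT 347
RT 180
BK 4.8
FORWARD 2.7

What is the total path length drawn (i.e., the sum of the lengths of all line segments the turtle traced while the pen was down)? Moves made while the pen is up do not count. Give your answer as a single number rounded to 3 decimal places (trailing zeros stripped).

Answer: 7.5

Derivation:
Executing turtle program step by step:
Start: pos=(-1,2), heading=45, pen down
RT 347: heading 45 -> 58
RT 180: heading 58 -> 238
BK 4.8: (-1,2) -> (1.544,6.071) [heading=238, draw]
FD 2.7: (1.544,6.071) -> (0.113,3.781) [heading=238, draw]
Final: pos=(0.113,3.781), heading=238, 2 segment(s) drawn

Segment lengths:
  seg 1: (-1,2) -> (1.544,6.071), length = 4.8
  seg 2: (1.544,6.071) -> (0.113,3.781), length = 2.7
Total = 7.5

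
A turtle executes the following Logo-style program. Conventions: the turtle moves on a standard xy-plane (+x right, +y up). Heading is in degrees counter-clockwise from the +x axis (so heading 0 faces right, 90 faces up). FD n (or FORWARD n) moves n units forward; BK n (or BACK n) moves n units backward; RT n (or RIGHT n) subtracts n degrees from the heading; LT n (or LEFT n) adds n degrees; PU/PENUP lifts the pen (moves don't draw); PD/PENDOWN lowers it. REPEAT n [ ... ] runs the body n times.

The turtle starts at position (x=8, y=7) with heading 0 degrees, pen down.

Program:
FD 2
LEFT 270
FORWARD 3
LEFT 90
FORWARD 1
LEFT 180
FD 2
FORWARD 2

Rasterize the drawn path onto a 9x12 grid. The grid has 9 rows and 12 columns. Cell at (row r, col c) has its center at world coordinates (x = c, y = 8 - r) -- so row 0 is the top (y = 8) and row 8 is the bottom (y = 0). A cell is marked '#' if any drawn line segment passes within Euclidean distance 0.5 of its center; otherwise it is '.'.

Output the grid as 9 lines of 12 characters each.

Segment 0: (8,7) -> (10,7)
Segment 1: (10,7) -> (10,4)
Segment 2: (10,4) -> (11,4)
Segment 3: (11,4) -> (9,4)
Segment 4: (9,4) -> (7,4)

Answer: ............
........###.
..........#.
..........#.
.......#####
............
............
............
............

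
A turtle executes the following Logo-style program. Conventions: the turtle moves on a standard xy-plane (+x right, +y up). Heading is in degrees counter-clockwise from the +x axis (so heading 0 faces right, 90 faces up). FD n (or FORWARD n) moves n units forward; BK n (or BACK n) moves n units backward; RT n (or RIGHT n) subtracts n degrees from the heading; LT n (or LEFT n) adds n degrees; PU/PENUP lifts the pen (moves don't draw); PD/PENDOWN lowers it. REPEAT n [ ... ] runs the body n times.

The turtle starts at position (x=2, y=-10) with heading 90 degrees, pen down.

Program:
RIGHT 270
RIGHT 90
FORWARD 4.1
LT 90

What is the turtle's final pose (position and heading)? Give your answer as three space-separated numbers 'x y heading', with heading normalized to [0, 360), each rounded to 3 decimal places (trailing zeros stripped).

Answer: 2 -5.9 180

Derivation:
Executing turtle program step by step:
Start: pos=(2,-10), heading=90, pen down
RT 270: heading 90 -> 180
RT 90: heading 180 -> 90
FD 4.1: (2,-10) -> (2,-5.9) [heading=90, draw]
LT 90: heading 90 -> 180
Final: pos=(2,-5.9), heading=180, 1 segment(s) drawn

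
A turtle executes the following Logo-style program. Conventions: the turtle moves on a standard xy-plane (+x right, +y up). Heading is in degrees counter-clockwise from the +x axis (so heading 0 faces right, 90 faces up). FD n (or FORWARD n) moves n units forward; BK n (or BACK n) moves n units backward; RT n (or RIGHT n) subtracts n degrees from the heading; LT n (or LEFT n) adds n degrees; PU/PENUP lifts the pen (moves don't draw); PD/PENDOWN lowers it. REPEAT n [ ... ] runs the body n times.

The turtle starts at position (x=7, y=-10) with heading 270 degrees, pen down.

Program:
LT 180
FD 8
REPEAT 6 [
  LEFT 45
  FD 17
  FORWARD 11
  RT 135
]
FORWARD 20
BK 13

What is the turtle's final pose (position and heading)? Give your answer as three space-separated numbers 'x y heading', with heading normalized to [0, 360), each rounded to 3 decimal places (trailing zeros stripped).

Answer: 7 30.598 270

Derivation:
Executing turtle program step by step:
Start: pos=(7,-10), heading=270, pen down
LT 180: heading 270 -> 90
FD 8: (7,-10) -> (7,-2) [heading=90, draw]
REPEAT 6 [
  -- iteration 1/6 --
  LT 45: heading 90 -> 135
  FD 17: (7,-2) -> (-5.021,10.021) [heading=135, draw]
  FD 11: (-5.021,10.021) -> (-12.799,17.799) [heading=135, draw]
  RT 135: heading 135 -> 0
  -- iteration 2/6 --
  LT 45: heading 0 -> 45
  FD 17: (-12.799,17.799) -> (-0.778,29.82) [heading=45, draw]
  FD 11: (-0.778,29.82) -> (7,37.598) [heading=45, draw]
  RT 135: heading 45 -> 270
  -- iteration 3/6 --
  LT 45: heading 270 -> 315
  FD 17: (7,37.598) -> (19.021,25.577) [heading=315, draw]
  FD 11: (19.021,25.577) -> (26.799,17.799) [heading=315, draw]
  RT 135: heading 315 -> 180
  -- iteration 4/6 --
  LT 45: heading 180 -> 225
  FD 17: (26.799,17.799) -> (14.778,5.778) [heading=225, draw]
  FD 11: (14.778,5.778) -> (7,-2) [heading=225, draw]
  RT 135: heading 225 -> 90
  -- iteration 5/6 --
  LT 45: heading 90 -> 135
  FD 17: (7,-2) -> (-5.021,10.021) [heading=135, draw]
  FD 11: (-5.021,10.021) -> (-12.799,17.799) [heading=135, draw]
  RT 135: heading 135 -> 0
  -- iteration 6/6 --
  LT 45: heading 0 -> 45
  FD 17: (-12.799,17.799) -> (-0.778,29.82) [heading=45, draw]
  FD 11: (-0.778,29.82) -> (7,37.598) [heading=45, draw]
  RT 135: heading 45 -> 270
]
FD 20: (7,37.598) -> (7,17.598) [heading=270, draw]
BK 13: (7,17.598) -> (7,30.598) [heading=270, draw]
Final: pos=(7,30.598), heading=270, 15 segment(s) drawn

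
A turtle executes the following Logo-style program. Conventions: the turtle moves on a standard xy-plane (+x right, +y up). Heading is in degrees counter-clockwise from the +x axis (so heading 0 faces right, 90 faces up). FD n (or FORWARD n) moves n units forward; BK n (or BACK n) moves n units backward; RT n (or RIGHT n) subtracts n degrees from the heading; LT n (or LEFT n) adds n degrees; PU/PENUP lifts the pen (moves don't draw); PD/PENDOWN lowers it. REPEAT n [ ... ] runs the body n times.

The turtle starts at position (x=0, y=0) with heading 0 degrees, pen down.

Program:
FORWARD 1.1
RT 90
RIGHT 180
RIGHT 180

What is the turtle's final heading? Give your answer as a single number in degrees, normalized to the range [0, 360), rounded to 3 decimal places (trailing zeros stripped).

Executing turtle program step by step:
Start: pos=(0,0), heading=0, pen down
FD 1.1: (0,0) -> (1.1,0) [heading=0, draw]
RT 90: heading 0 -> 270
RT 180: heading 270 -> 90
RT 180: heading 90 -> 270
Final: pos=(1.1,0), heading=270, 1 segment(s) drawn

Answer: 270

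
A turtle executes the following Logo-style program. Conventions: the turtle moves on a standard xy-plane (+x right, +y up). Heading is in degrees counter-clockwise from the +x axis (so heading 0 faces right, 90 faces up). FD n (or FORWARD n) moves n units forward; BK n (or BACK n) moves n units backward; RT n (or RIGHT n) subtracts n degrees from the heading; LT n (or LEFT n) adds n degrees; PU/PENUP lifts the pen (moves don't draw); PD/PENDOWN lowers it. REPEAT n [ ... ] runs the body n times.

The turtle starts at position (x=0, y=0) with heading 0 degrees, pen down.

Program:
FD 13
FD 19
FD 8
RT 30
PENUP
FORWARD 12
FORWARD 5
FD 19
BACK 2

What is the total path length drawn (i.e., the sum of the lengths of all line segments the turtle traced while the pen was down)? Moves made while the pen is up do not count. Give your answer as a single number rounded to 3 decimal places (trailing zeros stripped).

Answer: 40

Derivation:
Executing turtle program step by step:
Start: pos=(0,0), heading=0, pen down
FD 13: (0,0) -> (13,0) [heading=0, draw]
FD 19: (13,0) -> (32,0) [heading=0, draw]
FD 8: (32,0) -> (40,0) [heading=0, draw]
RT 30: heading 0 -> 330
PU: pen up
FD 12: (40,0) -> (50.392,-6) [heading=330, move]
FD 5: (50.392,-6) -> (54.722,-8.5) [heading=330, move]
FD 19: (54.722,-8.5) -> (71.177,-18) [heading=330, move]
BK 2: (71.177,-18) -> (69.445,-17) [heading=330, move]
Final: pos=(69.445,-17), heading=330, 3 segment(s) drawn

Segment lengths:
  seg 1: (0,0) -> (13,0), length = 13
  seg 2: (13,0) -> (32,0), length = 19
  seg 3: (32,0) -> (40,0), length = 8
Total = 40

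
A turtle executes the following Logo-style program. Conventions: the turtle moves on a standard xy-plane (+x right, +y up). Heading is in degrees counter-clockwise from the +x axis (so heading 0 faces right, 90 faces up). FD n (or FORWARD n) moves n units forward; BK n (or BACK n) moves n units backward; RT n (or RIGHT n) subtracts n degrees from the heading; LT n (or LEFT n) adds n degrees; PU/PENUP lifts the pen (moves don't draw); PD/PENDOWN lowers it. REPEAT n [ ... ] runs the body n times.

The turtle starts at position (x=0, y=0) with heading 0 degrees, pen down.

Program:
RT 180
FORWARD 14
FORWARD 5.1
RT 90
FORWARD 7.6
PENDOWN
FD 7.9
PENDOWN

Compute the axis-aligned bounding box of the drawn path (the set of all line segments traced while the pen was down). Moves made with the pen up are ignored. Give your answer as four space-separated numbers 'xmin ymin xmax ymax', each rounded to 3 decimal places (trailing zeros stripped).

Answer: -19.1 0 0 15.5

Derivation:
Executing turtle program step by step:
Start: pos=(0,0), heading=0, pen down
RT 180: heading 0 -> 180
FD 14: (0,0) -> (-14,0) [heading=180, draw]
FD 5.1: (-14,0) -> (-19.1,0) [heading=180, draw]
RT 90: heading 180 -> 90
FD 7.6: (-19.1,0) -> (-19.1,7.6) [heading=90, draw]
PD: pen down
FD 7.9: (-19.1,7.6) -> (-19.1,15.5) [heading=90, draw]
PD: pen down
Final: pos=(-19.1,15.5), heading=90, 4 segment(s) drawn

Segment endpoints: x in {-19.1, -14, 0}, y in {0, 0, 0, 7.6, 15.5}
xmin=-19.1, ymin=0, xmax=0, ymax=15.5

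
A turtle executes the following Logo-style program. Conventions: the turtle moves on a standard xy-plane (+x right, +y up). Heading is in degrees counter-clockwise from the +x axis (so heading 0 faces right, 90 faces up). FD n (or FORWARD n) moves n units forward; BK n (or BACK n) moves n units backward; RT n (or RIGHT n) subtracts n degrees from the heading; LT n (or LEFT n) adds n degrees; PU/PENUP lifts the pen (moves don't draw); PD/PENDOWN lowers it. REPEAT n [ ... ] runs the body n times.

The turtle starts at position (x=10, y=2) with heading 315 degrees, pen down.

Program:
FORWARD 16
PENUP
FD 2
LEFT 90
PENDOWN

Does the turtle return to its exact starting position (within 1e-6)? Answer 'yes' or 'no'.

Executing turtle program step by step:
Start: pos=(10,2), heading=315, pen down
FD 16: (10,2) -> (21.314,-9.314) [heading=315, draw]
PU: pen up
FD 2: (21.314,-9.314) -> (22.728,-10.728) [heading=315, move]
LT 90: heading 315 -> 45
PD: pen down
Final: pos=(22.728,-10.728), heading=45, 1 segment(s) drawn

Start position: (10, 2)
Final position: (22.728, -10.728)
Distance = 18; >= 1e-6 -> NOT closed

Answer: no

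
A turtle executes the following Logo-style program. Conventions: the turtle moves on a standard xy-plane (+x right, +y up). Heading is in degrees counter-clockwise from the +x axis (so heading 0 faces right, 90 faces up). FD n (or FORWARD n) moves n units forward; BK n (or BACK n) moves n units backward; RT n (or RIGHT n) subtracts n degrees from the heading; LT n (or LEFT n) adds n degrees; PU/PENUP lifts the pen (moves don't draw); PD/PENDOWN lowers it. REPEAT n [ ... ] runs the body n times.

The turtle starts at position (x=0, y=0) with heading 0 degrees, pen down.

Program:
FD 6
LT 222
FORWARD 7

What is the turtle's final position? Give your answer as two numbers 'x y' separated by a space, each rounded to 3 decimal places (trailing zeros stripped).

Answer: 0.798 -4.684

Derivation:
Executing turtle program step by step:
Start: pos=(0,0), heading=0, pen down
FD 6: (0,0) -> (6,0) [heading=0, draw]
LT 222: heading 0 -> 222
FD 7: (6,0) -> (0.798,-4.684) [heading=222, draw]
Final: pos=(0.798,-4.684), heading=222, 2 segment(s) drawn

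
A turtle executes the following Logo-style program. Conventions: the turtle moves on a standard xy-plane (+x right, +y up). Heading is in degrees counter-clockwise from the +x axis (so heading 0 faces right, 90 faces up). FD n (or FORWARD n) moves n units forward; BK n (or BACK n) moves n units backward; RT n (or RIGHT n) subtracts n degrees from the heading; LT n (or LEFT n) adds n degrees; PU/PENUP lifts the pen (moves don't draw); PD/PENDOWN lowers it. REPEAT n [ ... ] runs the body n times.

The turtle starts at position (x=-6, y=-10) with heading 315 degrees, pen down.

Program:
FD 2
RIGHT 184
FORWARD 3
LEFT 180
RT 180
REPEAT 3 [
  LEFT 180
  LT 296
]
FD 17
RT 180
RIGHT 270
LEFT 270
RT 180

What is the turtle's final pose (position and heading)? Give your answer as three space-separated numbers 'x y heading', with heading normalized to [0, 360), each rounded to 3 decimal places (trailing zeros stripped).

Answer: -14.796 5.718 119

Derivation:
Executing turtle program step by step:
Start: pos=(-6,-10), heading=315, pen down
FD 2: (-6,-10) -> (-4.586,-11.414) [heading=315, draw]
RT 184: heading 315 -> 131
FD 3: (-4.586,-11.414) -> (-6.554,-9.15) [heading=131, draw]
LT 180: heading 131 -> 311
RT 180: heading 311 -> 131
REPEAT 3 [
  -- iteration 1/3 --
  LT 180: heading 131 -> 311
  LT 296: heading 311 -> 247
  -- iteration 2/3 --
  LT 180: heading 247 -> 67
  LT 296: heading 67 -> 3
  -- iteration 3/3 --
  LT 180: heading 3 -> 183
  LT 296: heading 183 -> 119
]
FD 17: (-6.554,-9.15) -> (-14.796,5.718) [heading=119, draw]
RT 180: heading 119 -> 299
RT 270: heading 299 -> 29
LT 270: heading 29 -> 299
RT 180: heading 299 -> 119
Final: pos=(-14.796,5.718), heading=119, 3 segment(s) drawn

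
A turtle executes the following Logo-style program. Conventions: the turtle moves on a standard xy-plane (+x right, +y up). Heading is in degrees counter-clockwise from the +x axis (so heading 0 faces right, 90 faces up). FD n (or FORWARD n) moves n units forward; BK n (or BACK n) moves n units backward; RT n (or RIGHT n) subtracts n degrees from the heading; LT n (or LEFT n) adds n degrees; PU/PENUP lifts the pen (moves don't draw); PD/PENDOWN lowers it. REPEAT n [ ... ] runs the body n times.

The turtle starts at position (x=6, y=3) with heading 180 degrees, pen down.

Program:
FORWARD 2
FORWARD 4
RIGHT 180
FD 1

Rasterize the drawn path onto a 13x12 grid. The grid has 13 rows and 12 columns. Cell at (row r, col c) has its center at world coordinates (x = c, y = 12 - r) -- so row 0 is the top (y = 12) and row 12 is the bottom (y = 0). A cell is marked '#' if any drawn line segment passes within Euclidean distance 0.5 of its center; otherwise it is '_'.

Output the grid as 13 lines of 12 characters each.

Segment 0: (6,3) -> (4,3)
Segment 1: (4,3) -> (0,3)
Segment 2: (0,3) -> (1,3)

Answer: ____________
____________
____________
____________
____________
____________
____________
____________
____________
#######_____
____________
____________
____________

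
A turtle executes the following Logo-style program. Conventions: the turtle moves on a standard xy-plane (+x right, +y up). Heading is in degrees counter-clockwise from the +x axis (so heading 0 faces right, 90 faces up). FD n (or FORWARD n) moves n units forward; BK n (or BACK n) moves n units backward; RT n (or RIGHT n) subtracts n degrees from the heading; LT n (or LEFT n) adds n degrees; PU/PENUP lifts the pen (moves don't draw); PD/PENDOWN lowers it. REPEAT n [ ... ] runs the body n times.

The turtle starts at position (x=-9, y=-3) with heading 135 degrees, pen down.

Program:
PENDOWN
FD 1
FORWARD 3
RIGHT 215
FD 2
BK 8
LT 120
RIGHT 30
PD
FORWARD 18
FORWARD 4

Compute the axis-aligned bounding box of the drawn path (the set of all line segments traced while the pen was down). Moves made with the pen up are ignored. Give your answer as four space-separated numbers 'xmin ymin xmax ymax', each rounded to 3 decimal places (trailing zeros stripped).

Answer: -12.87 -3 8.795 9.558

Derivation:
Executing turtle program step by step:
Start: pos=(-9,-3), heading=135, pen down
PD: pen down
FD 1: (-9,-3) -> (-9.707,-2.293) [heading=135, draw]
FD 3: (-9.707,-2.293) -> (-11.828,-0.172) [heading=135, draw]
RT 215: heading 135 -> 280
FD 2: (-11.828,-0.172) -> (-11.481,-2.141) [heading=280, draw]
BK 8: (-11.481,-2.141) -> (-12.87,5.737) [heading=280, draw]
LT 120: heading 280 -> 40
RT 30: heading 40 -> 10
PD: pen down
FD 18: (-12.87,5.737) -> (4.856,8.863) [heading=10, draw]
FD 4: (4.856,8.863) -> (8.795,9.558) [heading=10, draw]
Final: pos=(8.795,9.558), heading=10, 6 segment(s) drawn

Segment endpoints: x in {-12.87, -11.828, -11.481, -9.707, -9, 4.856, 8.795}, y in {-3, -2.293, -2.141, -0.172, 5.737, 8.863, 9.558}
xmin=-12.87, ymin=-3, xmax=8.795, ymax=9.558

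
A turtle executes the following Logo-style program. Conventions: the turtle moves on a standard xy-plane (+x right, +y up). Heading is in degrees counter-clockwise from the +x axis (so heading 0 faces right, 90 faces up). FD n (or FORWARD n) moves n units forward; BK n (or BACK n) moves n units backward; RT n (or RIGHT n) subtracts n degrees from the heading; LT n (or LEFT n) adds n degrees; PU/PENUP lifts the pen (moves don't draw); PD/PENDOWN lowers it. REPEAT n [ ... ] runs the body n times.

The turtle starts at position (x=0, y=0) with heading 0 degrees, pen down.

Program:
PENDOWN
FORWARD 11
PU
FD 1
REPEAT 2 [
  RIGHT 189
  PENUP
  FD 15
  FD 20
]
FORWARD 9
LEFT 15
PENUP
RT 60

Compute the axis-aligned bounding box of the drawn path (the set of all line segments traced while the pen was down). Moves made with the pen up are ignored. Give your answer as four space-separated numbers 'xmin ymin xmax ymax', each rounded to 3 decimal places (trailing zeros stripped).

Answer: 0 0 11 0

Derivation:
Executing turtle program step by step:
Start: pos=(0,0), heading=0, pen down
PD: pen down
FD 11: (0,0) -> (11,0) [heading=0, draw]
PU: pen up
FD 1: (11,0) -> (12,0) [heading=0, move]
REPEAT 2 [
  -- iteration 1/2 --
  RT 189: heading 0 -> 171
  PU: pen up
  FD 15: (12,0) -> (-2.815,2.347) [heading=171, move]
  FD 20: (-2.815,2.347) -> (-22.569,5.475) [heading=171, move]
  -- iteration 2/2 --
  RT 189: heading 171 -> 342
  PU: pen up
  FD 15: (-22.569,5.475) -> (-8.303,0.84) [heading=342, move]
  FD 20: (-8.303,0.84) -> (10.718,-5.34) [heading=342, move]
]
FD 9: (10.718,-5.34) -> (19.277,-8.122) [heading=342, move]
LT 15: heading 342 -> 357
PU: pen up
RT 60: heading 357 -> 297
Final: pos=(19.277,-8.122), heading=297, 1 segment(s) drawn

Segment endpoints: x in {0, 11}, y in {0}
xmin=0, ymin=0, xmax=11, ymax=0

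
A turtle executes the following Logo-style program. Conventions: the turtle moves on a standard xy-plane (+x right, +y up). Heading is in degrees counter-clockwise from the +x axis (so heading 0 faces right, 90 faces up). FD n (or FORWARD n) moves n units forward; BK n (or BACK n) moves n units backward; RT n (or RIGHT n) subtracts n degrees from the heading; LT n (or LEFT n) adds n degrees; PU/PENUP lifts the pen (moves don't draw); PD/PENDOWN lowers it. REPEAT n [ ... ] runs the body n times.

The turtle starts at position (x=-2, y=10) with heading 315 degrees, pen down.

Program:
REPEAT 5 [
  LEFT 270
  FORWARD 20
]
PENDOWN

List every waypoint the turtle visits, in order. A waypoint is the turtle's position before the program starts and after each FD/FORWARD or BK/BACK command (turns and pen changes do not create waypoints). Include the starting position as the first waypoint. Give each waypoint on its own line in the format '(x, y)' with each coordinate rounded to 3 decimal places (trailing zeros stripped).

Answer: (-2, 10)
(-16.142, -4.142)
(-30.284, 10)
(-16.142, 24.142)
(-2, 10)
(-16.142, -4.142)

Derivation:
Executing turtle program step by step:
Start: pos=(-2,10), heading=315, pen down
REPEAT 5 [
  -- iteration 1/5 --
  LT 270: heading 315 -> 225
  FD 20: (-2,10) -> (-16.142,-4.142) [heading=225, draw]
  -- iteration 2/5 --
  LT 270: heading 225 -> 135
  FD 20: (-16.142,-4.142) -> (-30.284,10) [heading=135, draw]
  -- iteration 3/5 --
  LT 270: heading 135 -> 45
  FD 20: (-30.284,10) -> (-16.142,24.142) [heading=45, draw]
  -- iteration 4/5 --
  LT 270: heading 45 -> 315
  FD 20: (-16.142,24.142) -> (-2,10) [heading=315, draw]
  -- iteration 5/5 --
  LT 270: heading 315 -> 225
  FD 20: (-2,10) -> (-16.142,-4.142) [heading=225, draw]
]
PD: pen down
Final: pos=(-16.142,-4.142), heading=225, 5 segment(s) drawn
Waypoints (6 total):
(-2, 10)
(-16.142, -4.142)
(-30.284, 10)
(-16.142, 24.142)
(-2, 10)
(-16.142, -4.142)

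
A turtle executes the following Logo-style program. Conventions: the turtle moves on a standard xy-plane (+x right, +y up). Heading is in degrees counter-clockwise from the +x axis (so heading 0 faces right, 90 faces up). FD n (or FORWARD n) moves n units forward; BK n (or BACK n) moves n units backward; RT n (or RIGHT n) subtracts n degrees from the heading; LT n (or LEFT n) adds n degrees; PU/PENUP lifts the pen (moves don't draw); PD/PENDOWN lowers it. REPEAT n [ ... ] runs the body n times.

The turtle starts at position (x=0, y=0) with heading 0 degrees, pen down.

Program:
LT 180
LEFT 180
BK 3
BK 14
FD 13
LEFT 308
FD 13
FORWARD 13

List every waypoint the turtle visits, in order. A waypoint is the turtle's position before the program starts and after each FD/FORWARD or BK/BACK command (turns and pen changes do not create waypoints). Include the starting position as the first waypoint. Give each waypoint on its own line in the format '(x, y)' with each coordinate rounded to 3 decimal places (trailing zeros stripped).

Executing turtle program step by step:
Start: pos=(0,0), heading=0, pen down
LT 180: heading 0 -> 180
LT 180: heading 180 -> 0
BK 3: (0,0) -> (-3,0) [heading=0, draw]
BK 14: (-3,0) -> (-17,0) [heading=0, draw]
FD 13: (-17,0) -> (-4,0) [heading=0, draw]
LT 308: heading 0 -> 308
FD 13: (-4,0) -> (4.004,-10.244) [heading=308, draw]
FD 13: (4.004,-10.244) -> (12.007,-20.488) [heading=308, draw]
Final: pos=(12.007,-20.488), heading=308, 5 segment(s) drawn
Waypoints (6 total):
(0, 0)
(-3, 0)
(-17, 0)
(-4, 0)
(4.004, -10.244)
(12.007, -20.488)

Answer: (0, 0)
(-3, 0)
(-17, 0)
(-4, 0)
(4.004, -10.244)
(12.007, -20.488)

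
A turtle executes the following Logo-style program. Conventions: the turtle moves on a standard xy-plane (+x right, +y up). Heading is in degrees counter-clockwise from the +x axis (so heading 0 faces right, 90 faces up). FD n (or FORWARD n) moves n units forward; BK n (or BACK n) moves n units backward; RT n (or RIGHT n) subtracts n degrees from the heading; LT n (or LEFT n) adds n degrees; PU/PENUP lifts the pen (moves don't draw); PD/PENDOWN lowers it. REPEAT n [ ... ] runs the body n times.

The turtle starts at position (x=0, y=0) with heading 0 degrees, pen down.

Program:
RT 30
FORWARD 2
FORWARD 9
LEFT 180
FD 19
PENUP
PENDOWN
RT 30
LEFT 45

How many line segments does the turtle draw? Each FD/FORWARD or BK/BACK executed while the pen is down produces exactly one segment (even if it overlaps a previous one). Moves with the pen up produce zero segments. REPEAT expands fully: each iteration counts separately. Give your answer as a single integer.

Executing turtle program step by step:
Start: pos=(0,0), heading=0, pen down
RT 30: heading 0 -> 330
FD 2: (0,0) -> (1.732,-1) [heading=330, draw]
FD 9: (1.732,-1) -> (9.526,-5.5) [heading=330, draw]
LT 180: heading 330 -> 150
FD 19: (9.526,-5.5) -> (-6.928,4) [heading=150, draw]
PU: pen up
PD: pen down
RT 30: heading 150 -> 120
LT 45: heading 120 -> 165
Final: pos=(-6.928,4), heading=165, 3 segment(s) drawn
Segments drawn: 3

Answer: 3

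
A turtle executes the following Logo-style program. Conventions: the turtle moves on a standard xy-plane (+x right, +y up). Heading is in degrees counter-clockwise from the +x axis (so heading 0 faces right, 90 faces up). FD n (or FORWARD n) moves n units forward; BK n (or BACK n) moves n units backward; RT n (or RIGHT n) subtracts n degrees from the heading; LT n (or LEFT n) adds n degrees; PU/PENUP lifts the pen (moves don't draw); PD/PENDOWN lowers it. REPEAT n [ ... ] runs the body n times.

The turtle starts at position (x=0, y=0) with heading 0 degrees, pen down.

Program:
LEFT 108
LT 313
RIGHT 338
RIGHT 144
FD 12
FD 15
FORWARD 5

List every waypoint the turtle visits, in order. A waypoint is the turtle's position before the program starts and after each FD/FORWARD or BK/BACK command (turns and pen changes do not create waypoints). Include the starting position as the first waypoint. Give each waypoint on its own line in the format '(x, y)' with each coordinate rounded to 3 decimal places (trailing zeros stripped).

Answer: (0, 0)
(5.818, -10.495)
(13.09, -23.615)
(15.514, -27.988)

Derivation:
Executing turtle program step by step:
Start: pos=(0,0), heading=0, pen down
LT 108: heading 0 -> 108
LT 313: heading 108 -> 61
RT 338: heading 61 -> 83
RT 144: heading 83 -> 299
FD 12: (0,0) -> (5.818,-10.495) [heading=299, draw]
FD 15: (5.818,-10.495) -> (13.09,-23.615) [heading=299, draw]
FD 5: (13.09,-23.615) -> (15.514,-27.988) [heading=299, draw]
Final: pos=(15.514,-27.988), heading=299, 3 segment(s) drawn
Waypoints (4 total):
(0, 0)
(5.818, -10.495)
(13.09, -23.615)
(15.514, -27.988)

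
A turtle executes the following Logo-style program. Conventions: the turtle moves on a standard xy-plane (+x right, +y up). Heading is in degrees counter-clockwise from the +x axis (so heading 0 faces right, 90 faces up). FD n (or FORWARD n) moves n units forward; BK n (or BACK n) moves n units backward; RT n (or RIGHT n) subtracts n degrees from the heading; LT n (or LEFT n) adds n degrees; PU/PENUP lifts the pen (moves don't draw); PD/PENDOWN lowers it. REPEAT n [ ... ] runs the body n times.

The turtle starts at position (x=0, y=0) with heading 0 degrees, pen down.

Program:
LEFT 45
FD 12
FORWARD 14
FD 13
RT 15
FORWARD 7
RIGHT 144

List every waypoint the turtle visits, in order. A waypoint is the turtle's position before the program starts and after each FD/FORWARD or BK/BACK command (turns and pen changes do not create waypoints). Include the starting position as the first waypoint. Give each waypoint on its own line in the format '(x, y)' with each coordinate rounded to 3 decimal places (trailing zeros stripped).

Executing turtle program step by step:
Start: pos=(0,0), heading=0, pen down
LT 45: heading 0 -> 45
FD 12: (0,0) -> (8.485,8.485) [heading=45, draw]
FD 14: (8.485,8.485) -> (18.385,18.385) [heading=45, draw]
FD 13: (18.385,18.385) -> (27.577,27.577) [heading=45, draw]
RT 15: heading 45 -> 30
FD 7: (27.577,27.577) -> (33.639,31.077) [heading=30, draw]
RT 144: heading 30 -> 246
Final: pos=(33.639,31.077), heading=246, 4 segment(s) drawn
Waypoints (5 total):
(0, 0)
(8.485, 8.485)
(18.385, 18.385)
(27.577, 27.577)
(33.639, 31.077)

Answer: (0, 0)
(8.485, 8.485)
(18.385, 18.385)
(27.577, 27.577)
(33.639, 31.077)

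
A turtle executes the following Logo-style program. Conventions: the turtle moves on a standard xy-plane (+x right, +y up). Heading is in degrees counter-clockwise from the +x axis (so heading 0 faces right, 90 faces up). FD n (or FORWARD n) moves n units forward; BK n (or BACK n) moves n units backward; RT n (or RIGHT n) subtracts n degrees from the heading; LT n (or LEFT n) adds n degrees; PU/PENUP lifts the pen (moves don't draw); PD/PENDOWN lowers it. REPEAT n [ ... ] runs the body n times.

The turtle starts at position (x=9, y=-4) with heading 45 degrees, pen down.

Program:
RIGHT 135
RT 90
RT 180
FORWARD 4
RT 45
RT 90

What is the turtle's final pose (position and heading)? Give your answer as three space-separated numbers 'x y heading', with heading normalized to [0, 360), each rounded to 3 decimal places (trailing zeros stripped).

Answer: 13 -4 225

Derivation:
Executing turtle program step by step:
Start: pos=(9,-4), heading=45, pen down
RT 135: heading 45 -> 270
RT 90: heading 270 -> 180
RT 180: heading 180 -> 0
FD 4: (9,-4) -> (13,-4) [heading=0, draw]
RT 45: heading 0 -> 315
RT 90: heading 315 -> 225
Final: pos=(13,-4), heading=225, 1 segment(s) drawn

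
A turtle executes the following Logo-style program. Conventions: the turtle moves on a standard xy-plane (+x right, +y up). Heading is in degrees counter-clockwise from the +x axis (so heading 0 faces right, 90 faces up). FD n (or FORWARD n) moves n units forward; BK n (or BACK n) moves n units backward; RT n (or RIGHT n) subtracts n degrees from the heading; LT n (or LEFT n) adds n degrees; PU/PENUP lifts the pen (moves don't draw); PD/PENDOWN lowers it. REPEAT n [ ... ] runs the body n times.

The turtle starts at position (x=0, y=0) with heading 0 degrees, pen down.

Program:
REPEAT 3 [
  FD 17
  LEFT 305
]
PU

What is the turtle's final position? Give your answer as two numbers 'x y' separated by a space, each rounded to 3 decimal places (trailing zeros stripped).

Answer: 20.936 -29.9

Derivation:
Executing turtle program step by step:
Start: pos=(0,0), heading=0, pen down
REPEAT 3 [
  -- iteration 1/3 --
  FD 17: (0,0) -> (17,0) [heading=0, draw]
  LT 305: heading 0 -> 305
  -- iteration 2/3 --
  FD 17: (17,0) -> (26.751,-13.926) [heading=305, draw]
  LT 305: heading 305 -> 250
  -- iteration 3/3 --
  FD 17: (26.751,-13.926) -> (20.936,-29.9) [heading=250, draw]
  LT 305: heading 250 -> 195
]
PU: pen up
Final: pos=(20.936,-29.9), heading=195, 3 segment(s) drawn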